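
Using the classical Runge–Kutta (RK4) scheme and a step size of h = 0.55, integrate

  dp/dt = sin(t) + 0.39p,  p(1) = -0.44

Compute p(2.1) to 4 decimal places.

0.6279

RK4: k1 = f(t_n, p_n); k2 = f(t_n + h/2, p_n + (h/2)·k1); k3 = f(t_n + h/2, p_n + (h/2)·k2); k4 = f(t_n + h, p_n + h·k3); p_{n+1} = p_n + (h/6)·(k1 + 2k2 + 2k3 + k4).
t=1.000000, p=-0.440000:
  k1 = f(1.000000, -0.440000) = 0.669871
  k2 = f(1.275000, -0.255785) = 0.856814
  k3 = f(1.275000, -0.204376) = 0.876864
  k4 = f(1.550000, 0.042275) = 1.016271
  p ← -0.440000 + (0.55/6)·(k1 + 2k2 + 2k3 + k4) = 0.032404
t=1.550000, p=0.032404:
  k1 = f(1.550000, 0.032404) = 1.012421
  k2 = f(1.825000, 0.310820) = 1.089084
  k3 = f(1.825000, 0.331902) = 1.097306
  k4 = f(2.100000, 0.635922) = 1.111219
  p ← 0.032404 + (0.55/6)·(k1 + 2k2 + 2k3 + k4) = 0.627909
p(2.1) ≈ 0.6279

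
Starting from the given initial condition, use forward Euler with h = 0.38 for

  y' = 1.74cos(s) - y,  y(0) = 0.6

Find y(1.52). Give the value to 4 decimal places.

Euler: y_{n+1} = y_n + h·f(s_n, y_n).
s=0.000000, y=0.600000: f=1.140000 → y ← 0.600000 + 0.38·1.140000 = 1.033200
s=0.380000, y=1.033200: f=0.582676 → y ← 1.033200 + 0.38·0.582676 = 1.254617
s=0.760000, y=1.254617: f=0.006598 → y ← 1.254617 + 0.38·0.006598 = 1.257124
s=1.140000, y=1.257124: f=-0.530510 → y ← 1.257124 + 0.38·(-0.530510) = 1.055530
y(1.52) ≈ 1.0555

1.0555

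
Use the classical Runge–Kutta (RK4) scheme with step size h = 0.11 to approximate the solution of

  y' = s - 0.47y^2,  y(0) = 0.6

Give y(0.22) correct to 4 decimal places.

0.5882

RK4: k1 = f(s_n, y_n); k2 = f(s_n + h/2, y_n + (h/2)·k1); k3 = f(s_n + h/2, y_n + (h/2)·k2); k4 = f(s_n + h, y_n + h·k3); y_{n+1} = y_n + (h/6)·(k1 + 2k2 + 2k3 + k4).
s=0.000000, y=0.600000:
  k1 = f(0.000000, 0.600000) = -0.169200
  k2 = f(0.055000, 0.590694) = -0.108992
  k3 = f(0.055000, 0.594005) = -0.110836
  k4 = f(0.110000, 0.587808) = -0.052394
  y ← 0.600000 + (0.11/6)·(k1 + 2k2 + 2k3 + k4) = 0.587877
s=0.110000, y=0.587877:
  k1 = f(0.110000, 0.587877) = -0.052432
  k2 = f(0.165000, 0.584993) = 0.004158
  k3 = f(0.165000, 0.588106) = 0.002442
  k4 = f(0.220000, 0.588146) = 0.057420
  y ← 0.587877 + (0.11/6)·(k1 + 2k2 + 2k3 + k4) = 0.588211
y(0.22) ≈ 0.5882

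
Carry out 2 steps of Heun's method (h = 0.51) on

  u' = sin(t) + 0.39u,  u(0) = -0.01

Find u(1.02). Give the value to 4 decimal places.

0.5034

Heun: k1 = f(t_n, u_n); k2 = f(t_n + h, u_n + h·k1); u_{n+1} = u_n + (h/2)·(k1 + k2).
t=0.000000, u=-0.010000:
  k1 = f(0.000000, -0.010000) = -0.003900
  k2 = f(0.510000, -0.011989) = 0.483502
  u ← -0.010000 + (0.51/2)·(-0.003900 + 0.483502) = 0.112298
t=0.510000, u=0.112298:
  k1 = f(0.510000, 0.112298) = 0.531974
  k2 = f(1.020000, 0.383605) = 1.001714
  u ← 0.112298 + (0.51/2)·(0.531974 + 1.001714) = 0.503389
u(1.02) ≈ 0.5034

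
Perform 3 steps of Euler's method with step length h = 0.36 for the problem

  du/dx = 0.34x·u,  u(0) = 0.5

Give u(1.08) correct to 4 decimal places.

0.5680

Euler: u_{n+1} = u_n + h·f(x_n, u_n).
x=0.000000, u=0.500000: f=0.000000 → u ← 0.500000 + 0.36·0.000000 = 0.500000
x=0.360000, u=0.500000: f=0.061200 → u ← 0.500000 + 0.36·0.061200 = 0.522032
x=0.720000, u=0.522032: f=0.127793 → u ← 0.522032 + 0.36·0.127793 = 0.568038
u(1.08) ≈ 0.5680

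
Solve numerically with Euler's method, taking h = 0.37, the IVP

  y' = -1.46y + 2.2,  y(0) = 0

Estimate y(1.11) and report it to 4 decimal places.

1.3604

Euler: y_{n+1} = y_n + h·f(x_n, y_n).
x=0.000000, y=0.000000: f=2.200000 → y ← 0.000000 + 0.37·2.200000 = 0.814000
x=0.370000, y=0.814000: f=1.011560 → y ← 0.814000 + 0.37·1.011560 = 1.188277
x=0.740000, y=1.188277: f=0.465115 → y ← 1.188277 + 0.37·0.465115 = 1.360370
y(1.11) ≈ 1.3604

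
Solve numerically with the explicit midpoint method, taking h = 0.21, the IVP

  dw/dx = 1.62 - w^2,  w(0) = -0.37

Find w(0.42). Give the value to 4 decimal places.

0.2972

Midpoint: k1 = f(x_n, w_n); k2 = f(x_n + h/2, w_n + (h/2)·k1); w_{n+1} = w_n + h·k2.
x=0.000000, w=-0.370000:
  k1 = f(0.000000, -0.370000) = 1.483100
  k2 = f(0.105000, -0.214274) = 1.574086
  w ← -0.370000 + 0.21·1.574086 = -0.039442
x=0.210000, w=-0.039442:
  k1 = f(0.210000, -0.039442) = 1.618444
  k2 = f(0.315000, 0.130495) = 1.602971
  w ← -0.039442 + 0.21·1.602971 = 0.297182
w(0.42) ≈ 0.2972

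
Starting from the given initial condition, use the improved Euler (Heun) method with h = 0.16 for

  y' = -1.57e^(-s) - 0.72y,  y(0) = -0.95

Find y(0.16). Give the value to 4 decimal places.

-1.0650

Heun: k1 = f(s_n, y_n); k2 = f(s_n + h, y_n + h·k1); y_{n+1} = y_n + (h/2)·(k1 + k2).
s=0.000000, y=-0.950000:
  k1 = f(0.000000, -0.950000) = -0.886000
  k2 = f(0.160000, -1.091760) = -0.551799
  y ← -0.950000 + (0.16/2)·(-0.886000 + (-0.551799)) = -1.065024
y(0.16) ≈ -1.0650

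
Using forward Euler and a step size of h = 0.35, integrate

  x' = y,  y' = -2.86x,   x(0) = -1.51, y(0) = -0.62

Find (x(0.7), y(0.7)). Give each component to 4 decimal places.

-1.4150, 2.6202

Euler on (x,y): x_{n+1} = x_n + h·x', y_{n+1} = y_n + h·y'.
0.000000: (-1.510000, -0.620000); f=(-0.620000, 4.318600) → (-1.727000, 0.891510)
0.350000: (-1.727000, 0.891510); f=(0.891510, 4.939220) → (-1.414972, 2.620237)
(x(0.7), y(0.7)) ≈ (-1.4150, 2.6202)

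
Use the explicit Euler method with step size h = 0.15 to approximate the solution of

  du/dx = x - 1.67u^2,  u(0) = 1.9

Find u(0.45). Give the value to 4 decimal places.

0.6664

Euler: u_{n+1} = u_n + h·f(x_n, u_n).
x=0.000000, u=1.900000: f=-6.028700 → u ← 1.900000 + 0.15·(-6.028700) = 0.995695
x=0.150000, u=0.995695: f=-1.505652 → u ← 0.995695 + 0.15·(-1.505652) = 0.769847
x=0.300000, u=0.769847: f=-0.689750 → u ← 0.769847 + 0.15·(-0.689750) = 0.666385
u(0.45) ≈ 0.6664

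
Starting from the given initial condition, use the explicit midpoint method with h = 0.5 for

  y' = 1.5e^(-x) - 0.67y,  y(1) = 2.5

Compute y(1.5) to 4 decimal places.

1.9714

Midpoint: k1 = f(x_n, y_n); k2 = f(x_n + h/2, y_n + (h/2)·k1); y_{n+1} = y_n + h·k2.
x=1.000000, y=2.500000:
  k1 = f(1.000000, 2.500000) = -1.123181
  k2 = f(1.250000, 2.219205) = -1.057110
  y ← 2.500000 + 0.5·(-1.057110) = 1.971445
y(1.5) ≈ 1.9714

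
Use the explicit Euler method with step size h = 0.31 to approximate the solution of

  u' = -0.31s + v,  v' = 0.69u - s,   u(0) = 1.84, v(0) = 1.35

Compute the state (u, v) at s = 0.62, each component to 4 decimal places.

2.7692, 2.1306

Euler on (u,v): u_{n+1} = u_n + h·u', v_{n+1} = v_n + h·v'.
0.000000: (1.840000, 1.350000); f=(1.350000, 1.269600) → (2.258500, 1.743576)
0.310000: (2.258500, 1.743576); f=(1.647476, 1.248365) → (2.769218, 2.130569)
(u(0.62), v(0.62)) ≈ (2.7692, 2.1306)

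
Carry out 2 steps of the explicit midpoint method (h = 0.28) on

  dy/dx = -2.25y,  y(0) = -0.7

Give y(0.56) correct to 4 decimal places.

-0.2262

Midpoint: k1 = f(x_n, y_n); k2 = f(x_n + h/2, y_n + (h/2)·k1); y_{n+1} = y_n + h·k2.
x=0.000000, y=-0.700000:
  k1 = f(0.000000, -0.700000) = 1.575000
  k2 = f(0.140000, -0.479500) = 1.078875
  y ← -0.700000 + 0.28·1.078875 = -0.397915
x=0.280000, y=-0.397915:
  k1 = f(0.280000, -0.397915) = 0.895309
  k2 = f(0.420000, -0.272572) = 0.613286
  y ← -0.397915 + 0.28·0.613286 = -0.226195
y(0.56) ≈ -0.2262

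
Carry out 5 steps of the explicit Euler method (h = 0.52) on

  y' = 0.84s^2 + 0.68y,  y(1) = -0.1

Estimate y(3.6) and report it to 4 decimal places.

Euler: y_{n+1} = y_n + h·f(s_n, y_n).
s=1.000000, y=-0.100000: f=0.772000 → y ← -0.100000 + 0.52·0.772000 = 0.301440
s=1.520000, y=0.301440: f=2.145715 → y ← 0.301440 + 0.52·2.145715 = 1.417212
s=2.040000, y=1.417212: f=4.459448 → y ← 1.417212 + 0.52·4.459448 = 3.736125
s=2.560000, y=3.736125: f=8.045589 → y ← 3.736125 + 0.52·8.045589 = 7.919831
s=3.080000, y=7.919831: f=13.354061 → y ← 7.919831 + 0.52·13.354061 = 14.863943
y(3.6) ≈ 14.8639

14.8639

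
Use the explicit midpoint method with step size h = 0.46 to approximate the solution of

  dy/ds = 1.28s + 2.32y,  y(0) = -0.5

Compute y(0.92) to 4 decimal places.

Midpoint: k1 = f(s_n, y_n); k2 = f(s_n + h/2, y_n + (h/2)·k1); y_{n+1} = y_n + h·k2.
s=0.000000, y=-0.500000:
  k1 = f(0.000000, -0.500000) = -1.160000
  k2 = f(0.230000, -0.766800) = -1.484576
  y ← -0.500000 + 0.46·(-1.484576) = -1.182905
s=0.460000, y=-1.182905:
  k1 = f(0.460000, -1.182905) = -2.155540
  k2 = f(0.690000, -1.678679) = -3.011335
  y ← -1.182905 + 0.46·(-3.011335) = -2.568119
y(0.92) ≈ -2.5681

-2.5681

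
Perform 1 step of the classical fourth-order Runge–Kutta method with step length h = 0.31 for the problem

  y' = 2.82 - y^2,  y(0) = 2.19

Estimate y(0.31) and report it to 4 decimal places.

RK4: k1 = f(t_n, y_n); k2 = f(t_n + h/2, y_n + (h/2)·k1); k3 = f(t_n + h/2, y_n + (h/2)·k2); k4 = f(t_n + h, y_n + h·k3); y_{n+1} = y_n + (h/6)·(k1 + 2k2 + 2k3 + k4).
t=0.000000, y=2.190000:
  k1 = f(0.000000, 2.190000) = -1.976100
  k2 = f(0.155000, 1.883704) = -0.728343
  k3 = f(0.155000, 2.077107) = -1.494373
  k4 = f(0.310000, 1.726744) = -0.161646
  y ← 2.190000 + (0.31/6)·(k1 + 2k2 + 2k3 + k4) = 1.849869
y(0.31) ≈ 1.8499

1.8499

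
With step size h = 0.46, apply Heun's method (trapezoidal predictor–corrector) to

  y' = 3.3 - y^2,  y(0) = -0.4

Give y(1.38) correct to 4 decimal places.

1.4376

Heun: k1 = f(x_n, y_n); k2 = f(x_n + h, y_n + h·k1); y_{n+1} = y_n + (h/2)·(k1 + k2).
x=0.000000, y=-0.400000:
  k1 = f(0.000000, -0.400000) = 3.140000
  k2 = f(0.460000, 1.044400) = 2.209229
  y ← -0.400000 + (0.46/2)·(3.140000 + 2.209229) = 0.830323
x=0.460000, y=0.830323:
  k1 = f(0.460000, 0.830323) = 2.610564
  k2 = f(0.920000, 2.031182) = -0.825701
  y ← 0.830323 + (0.46/2)·(2.610564 + (-0.825701)) = 1.240841
x=0.920000, y=1.240841:
  k1 = f(0.920000, 1.240841) = 1.760313
  k2 = f(1.380000, 2.050585) = -0.904900
  y ← 1.240841 + (0.46/2)·(1.760313 + (-0.904900)) = 1.437586
y(1.38) ≈ 1.4376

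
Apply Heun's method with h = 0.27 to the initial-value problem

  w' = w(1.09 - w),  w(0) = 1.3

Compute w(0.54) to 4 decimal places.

1.1993

Heun: k1 = f(t_n, w_n); k2 = f(t_n + h, w_n + h·k1); w_{n+1} = w_n + (h/2)·(k1 + k2).
t=0.000000, w=1.300000:
  k1 = f(0.000000, 1.300000) = -0.273000
  k2 = f(0.270000, 1.226290) = -0.167131
  w ← 1.300000 + (0.27/2)·(-0.273000 + (-0.167131)) = 1.240582
t=0.270000, w=1.240582:
  k1 = f(0.270000, 1.240582) = -0.186810
  k2 = f(0.540000, 1.190144) = -0.119185
  w ← 1.240582 + (0.27/2)·(-0.186810 + (-0.119185)) = 1.199273
w(0.54) ≈ 1.1993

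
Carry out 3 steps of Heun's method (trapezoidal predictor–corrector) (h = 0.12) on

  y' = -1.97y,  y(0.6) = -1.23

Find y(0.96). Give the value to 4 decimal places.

Heun: k1 = f(x_n, y_n); k2 = f(x_n + h, y_n + h·k1); y_{n+1} = y_n + (h/2)·(k1 + k2).
x=0.600000, y=-1.230000:
  k1 = f(0.600000, -1.230000) = 2.423100
  k2 = f(0.720000, -0.939228) = 1.850279
  y ← -1.230000 + (0.12/2)·(2.423100 + 1.850279) = -0.973597
x=0.720000, y=-0.973597:
  k1 = f(0.720000, -0.973597) = 1.917987
  k2 = f(0.840000, -0.743439) = 1.464575
  y ← -0.973597 + (0.12/2)·(1.917987 + 1.464575) = -0.770644
x=0.840000, y=-0.770644:
  k1 = f(0.840000, -0.770644) = 1.518168
  k2 = f(0.960000, -0.588463) = 1.159273
  y ← -0.770644 + (0.12/2)·(1.518168 + 1.159273) = -0.609997
y(0.96) ≈ -0.6100

-0.6100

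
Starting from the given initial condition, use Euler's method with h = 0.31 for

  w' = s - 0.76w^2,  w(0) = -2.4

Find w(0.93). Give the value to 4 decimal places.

-18.2945

Euler: w_{n+1} = w_n + h·f(s_n, w_n).
s=0.000000, w=-2.400000: f=-4.377600 → w ← -2.400000 + 0.31·(-4.377600) = -3.757056
s=0.310000, w=-3.757056: f=-10.417757 → w ← -3.757056 + 0.31·(-10.417757) = -6.986561
s=0.620000, w=-6.986561: f=-36.477143 → w ← -6.986561 + 0.31·(-36.477143) = -18.294475
w(0.93) ≈ -18.2945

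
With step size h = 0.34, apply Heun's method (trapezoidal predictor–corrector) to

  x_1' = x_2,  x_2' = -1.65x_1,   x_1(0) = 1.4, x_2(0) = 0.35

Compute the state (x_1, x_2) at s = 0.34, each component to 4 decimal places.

1.3855, -0.4688

Heun on (x_1,x_2): k1 = f(s_n, state_n); k2 = f(s_n + h, state_n + h·k1); state_{n+1} = state_n + (h/2)·(k1 + k2).
0.000000: (1.400000, 0.350000)
  k1 = (0.350000, -2.310000)
  predictor → (1.519000, -0.435400)
  k2 = (-0.435400, -2.506350)
  → (1.385482, -0.468780)
(x_1(0.34), x_2(0.34)) ≈ (1.3855, -0.4688)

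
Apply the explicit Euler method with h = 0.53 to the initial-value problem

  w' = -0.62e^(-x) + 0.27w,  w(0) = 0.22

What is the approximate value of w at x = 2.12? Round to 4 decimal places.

-0.5651

Euler: w_{n+1} = w_n + h·f(x_n, w_n).
x=0.000000, w=0.220000: f=-0.560600 → w ← 0.220000 + 0.53·(-0.560600) = -0.077118
x=0.530000, w=-0.077118: f=-0.385757 → w ← -0.077118 + 0.53·(-0.385757) = -0.281569
x=1.060000, w=-0.281569: f=-0.290826 → w ← -0.281569 + 0.53·(-0.290826) = -0.435707
x=1.590000, w=-0.435707: f=-0.244075 → w ← -0.435707 + 0.53·(-0.244075) = -0.565067
w(2.12) ≈ -0.5651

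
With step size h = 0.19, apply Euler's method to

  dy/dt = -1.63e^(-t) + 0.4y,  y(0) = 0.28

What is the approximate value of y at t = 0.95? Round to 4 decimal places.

-0.9088

Euler: y_{n+1} = y_n + h·f(t_n, y_n).
t=0.000000, y=0.280000: f=-1.518000 → y ← 0.280000 + 0.19·(-1.518000) = -0.008420
t=0.190000, y=-0.008420: f=-1.351311 → y ← -0.008420 + 0.19·(-1.351311) = -0.265169
t=0.380000, y=-0.265169: f=-1.220762 → y ← -0.265169 + 0.19·(-1.220762) = -0.497114
t=0.570000, y=-0.497114: f=-1.120652 → y ← -0.497114 + 0.19·(-1.120652) = -0.710038
t=0.760000, y=-0.710038: f=-1.046311 → y ← -0.710038 + 0.19·(-1.046311) = -0.908837
y(0.95) ≈ -0.9088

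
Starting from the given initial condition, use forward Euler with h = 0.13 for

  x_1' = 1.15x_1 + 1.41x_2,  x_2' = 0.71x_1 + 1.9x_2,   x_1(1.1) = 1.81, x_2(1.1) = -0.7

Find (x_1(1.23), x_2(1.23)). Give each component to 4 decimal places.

Euler on (x_1,x_2): x_1_{n+1} = x_1_n + h·x_1', x_2_{n+1} = x_2_n + h·x_2'.
1.100000: (1.810000, -0.700000); f=(1.094500, -0.044900) → (1.952285, -0.705837)
(x_1(1.23), x_2(1.23)) ≈ (1.9523, -0.7058)

1.9523, -0.7058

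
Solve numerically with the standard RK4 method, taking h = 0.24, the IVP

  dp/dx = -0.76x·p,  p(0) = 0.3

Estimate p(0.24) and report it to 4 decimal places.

0.2935

RK4: k1 = f(x_n, p_n); k2 = f(x_n + h/2, p_n + (h/2)·k1); k3 = f(x_n + h/2, p_n + (h/2)·k2); k4 = f(x_n + h, p_n + h·k3); p_{n+1} = p_n + (h/6)·(k1 + 2k2 + 2k3 + k4).
x=0.000000, p=0.300000:
  k1 = f(0.000000, 0.300000) = 0.000000
  k2 = f(0.120000, 0.300000) = -0.027360
  k3 = f(0.120000, 0.296717) = -0.027061
  k4 = f(0.240000, 0.293505) = -0.053535
  p ← 0.300000 + (0.24/6)·(k1 + 2k2 + 2k3 + k4) = 0.293505
p(0.24) ≈ 0.2935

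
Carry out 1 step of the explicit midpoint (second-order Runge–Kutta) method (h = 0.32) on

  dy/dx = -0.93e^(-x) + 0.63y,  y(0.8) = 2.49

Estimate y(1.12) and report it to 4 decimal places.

2.9152

Midpoint: k1 = f(x_n, y_n); k2 = f(x_n + h/2, y_n + (h/2)·k1); y_{n+1} = y_n + h·k2.
x=0.800000, y=2.490000:
  k1 = f(0.800000, 2.490000) = 1.150824
  k2 = f(0.960000, 2.674132) = 1.328613
  y ← 2.490000 + 0.32·1.328613 = 2.915156
y(1.12) ≈ 2.9152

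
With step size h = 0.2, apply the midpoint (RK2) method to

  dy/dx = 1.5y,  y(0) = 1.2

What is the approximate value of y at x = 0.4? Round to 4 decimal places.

Midpoint: k1 = f(x_n, y_n); k2 = f(x_n + h/2, y_n + (h/2)·k1); y_{n+1} = y_n + h·k2.
x=0.000000, y=1.200000:
  k1 = f(0.000000, 1.200000) = 1.800000
  k2 = f(0.100000, 1.380000) = 2.070000
  y ← 1.200000 + 0.2·2.070000 = 1.614000
x=0.200000, y=1.614000:
  k1 = f(0.200000, 1.614000) = 2.421000
  k2 = f(0.300000, 1.856100) = 2.784150
  y ← 1.614000 + 0.2·2.784150 = 2.170830
y(0.4) ≈ 2.1708

2.1708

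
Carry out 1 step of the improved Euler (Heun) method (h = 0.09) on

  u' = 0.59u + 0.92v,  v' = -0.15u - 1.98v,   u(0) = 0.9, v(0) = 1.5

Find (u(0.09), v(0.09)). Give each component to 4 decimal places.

Heun on (u,v): k1 = f(t_n, state_n); k2 = f(t_n + h, state_n + h·k1); state_{n+1} = state_n + (h/2)·(k1 + k2).
0.000000: (0.900000, 1.500000)
  k1 = (1.911000, -3.105000)
  predictor → (1.071990, 1.220550)
  k2 = (1.755380, -2.577487)
  → (1.064987, 1.244288)
(u(0.09), v(0.09)) ≈ (1.0650, 1.2443)

1.0650, 1.2443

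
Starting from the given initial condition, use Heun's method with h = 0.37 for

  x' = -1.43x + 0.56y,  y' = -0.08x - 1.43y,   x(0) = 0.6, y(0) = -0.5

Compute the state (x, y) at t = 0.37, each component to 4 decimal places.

0.3159, -0.3123

Heun on (x,y): k1 = f(t_n, state_n); k2 = f(t_n + h, state_n + h·k1); state_{n+1} = state_n + (h/2)·(k1 + k2).
0.000000: (0.600000, -0.500000)
  k1 = (-1.138000, 0.667000)
  predictor → (0.178940, -0.253210)
  k2 = (-0.397682, 0.347775)
  → (0.315899, -0.312267)
(x(0.37), y(0.37)) ≈ (0.3159, -0.3123)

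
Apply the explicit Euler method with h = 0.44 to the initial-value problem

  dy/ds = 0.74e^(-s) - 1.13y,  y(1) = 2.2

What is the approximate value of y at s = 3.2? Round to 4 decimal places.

Euler: y_{n+1} = y_n + h·f(s_n, y_n).
s=1.000000, y=2.200000: f=-2.213769 → y ← 2.200000 + 0.44·(-2.213769) = 1.225942
s=1.440000, y=1.225942: f=-1.209987 → y ← 1.225942 + 0.44·(-1.209987) = 0.693547
s=1.880000, y=0.693547: f=-0.670792 → y ← 0.693547 + 0.44·(-0.670792) = 0.398399
s=2.320000, y=0.398399: f=-0.377468 → y ← 0.398399 + 0.44·(-0.377468) = 0.232313
s=2.760000, y=0.232313: f=-0.215678 → y ← 0.232313 + 0.44·(-0.215678) = 0.137415
y(3.2) ≈ 0.1374

0.1374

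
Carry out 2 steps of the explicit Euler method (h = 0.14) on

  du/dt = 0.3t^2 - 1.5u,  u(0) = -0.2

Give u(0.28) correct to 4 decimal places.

Euler: u_{n+1} = u_n + h·f(t_n, u_n).
t=0.000000, u=-0.200000: f=0.300000 → u ← -0.200000 + 0.14·0.300000 = -0.158000
t=0.140000, u=-0.158000: f=0.242880 → u ← -0.158000 + 0.14·0.242880 = -0.123997
u(0.28) ≈ -0.1240

-0.1240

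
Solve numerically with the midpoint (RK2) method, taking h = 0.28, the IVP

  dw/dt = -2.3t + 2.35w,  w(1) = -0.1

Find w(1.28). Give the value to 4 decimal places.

-1.1335

Midpoint: k1 = f(t_n, w_n); k2 = f(t_n + h/2, w_n + (h/2)·k1); w_{n+1} = w_n + h·k2.
t=1.000000, w=-0.100000:
  k1 = f(1.000000, -0.100000) = -2.535000
  k2 = f(1.140000, -0.454900) = -3.691015
  w ← -0.100000 + 0.28·(-3.691015) = -1.133484
w(1.28) ≈ -1.1335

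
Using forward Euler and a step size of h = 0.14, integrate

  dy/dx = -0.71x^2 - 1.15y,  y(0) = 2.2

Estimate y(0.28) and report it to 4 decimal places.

Euler: y_{n+1} = y_n + h·f(x_n, y_n).
x=0.000000, y=2.200000: f=-2.530000 → y ← 2.200000 + 0.14·(-2.530000) = 1.845800
x=0.140000, y=1.845800: f=-2.136586 → y ← 1.845800 + 0.14·(-2.136586) = 1.546678
y(0.28) ≈ 1.5467

1.5467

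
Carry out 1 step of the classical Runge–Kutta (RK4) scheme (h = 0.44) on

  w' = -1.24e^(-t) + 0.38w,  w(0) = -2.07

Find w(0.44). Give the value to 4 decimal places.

RK4: k1 = f(t_n, w_n); k2 = f(t_n + h/2, w_n + (h/2)·k1); k3 = f(t_n + h/2, w_n + (h/2)·k2); k4 = f(t_n + h, w_n + h·k3); w_{n+1} = w_n + (h/6)·(k1 + 2k2 + 2k3 + k4).
t=0.000000, w=-2.070000:
  k1 = f(0.000000, -2.070000) = -2.026600
  k2 = f(0.220000, -2.515852) = -1.951147
  k3 = f(0.220000, -2.499252) = -1.944839
  k4 = f(0.440000, -2.925729) = -1.910382
  w ← -2.070000 + (0.44/6)·(k1 + 2k2 + 2k3 + k4) = -2.930123
w(0.44) ≈ -2.9301

-2.9301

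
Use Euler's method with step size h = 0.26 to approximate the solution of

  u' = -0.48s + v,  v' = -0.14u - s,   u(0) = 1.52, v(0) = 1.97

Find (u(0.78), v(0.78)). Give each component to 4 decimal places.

2.8937, 1.5470

Euler on (u,v): u_{n+1} = u_n + h·u', v_{n+1} = v_n + h·v'.
0.000000: (1.520000, 1.970000); f=(1.970000, -0.212800) → (2.032200, 1.914672)
0.260000: (2.032200, 1.914672); f=(1.789872, -0.544508) → (2.497567, 1.773100)
0.520000: (2.497567, 1.773100); f=(1.523500, -0.869659) → (2.893677, 1.546988)
(u(0.78), v(0.78)) ≈ (2.8937, 1.5470)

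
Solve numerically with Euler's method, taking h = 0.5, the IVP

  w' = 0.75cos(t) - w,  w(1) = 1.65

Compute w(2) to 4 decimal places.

Euler: w_{n+1} = w_n + h·f(t_n, w_n).
t=1.000000, w=1.650000: f=-1.244773 → w ← 1.650000 + 0.5·(-1.244773) = 1.027613
t=1.500000, w=1.027613: f=-0.974560 → w ← 1.027613 + 0.5·(-0.974560) = 0.540333
w(2) ≈ 0.5403

0.5403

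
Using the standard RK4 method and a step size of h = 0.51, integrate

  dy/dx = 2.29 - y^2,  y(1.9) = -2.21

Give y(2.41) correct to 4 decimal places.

-10.8442

RK4: k1 = f(x_n, y_n); k2 = f(x_n + h/2, y_n + (h/2)·k1); k3 = f(x_n + h/2, y_n + (h/2)·k2); k4 = f(x_n + h, y_n + h·k3); y_{n+1} = y_n + (h/6)·(k1 + 2k2 + 2k3 + k4).
x=1.900000, y=-2.210000:
  k1 = f(1.900000, -2.210000) = -2.594100
  k2 = f(2.155000, -2.871495) = -5.955486
  k3 = f(2.155000, -3.728649) = -11.612824
  k4 = f(2.410000, -8.132540) = -63.848208
  y ← -2.210000 + (0.51/6)·(k1 + 2k2 + 2k3 + k4) = -10.844209
y(2.41) ≈ -10.8442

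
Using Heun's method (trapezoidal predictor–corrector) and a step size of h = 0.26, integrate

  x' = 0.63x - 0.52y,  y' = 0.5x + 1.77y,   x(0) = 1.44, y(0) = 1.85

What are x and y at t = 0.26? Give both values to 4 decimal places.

Heun on (x,y): k1 = f(t_n, state_n); k2 = f(t_n + h, state_n + h·k1); state_{n+1} = state_n + (h/2)·(k1 + k2).
0.000000: (1.440000, 1.850000)
  k1 = (-0.054800, 3.994500)
  predictor → (1.425752, 2.888570)
  k2 = (-0.603833, 5.825645)
  → (1.354378, 3.126619)
(x(0.26), y(0.26)) ≈ (1.3544, 3.1266)

1.3544, 3.1266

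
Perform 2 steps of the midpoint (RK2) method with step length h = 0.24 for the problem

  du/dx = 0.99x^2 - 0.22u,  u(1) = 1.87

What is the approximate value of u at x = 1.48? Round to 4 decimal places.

2.3893

Midpoint: k1 = f(x_n, u_n); k2 = f(x_n + h/2, u_n + (h/2)·k1); u_{n+1} = u_n + h·k2.
x=1.000000, u=1.870000:
  k1 = f(1.000000, 1.870000) = 0.578600
  k2 = f(1.120000, 1.939432) = 0.815181
  u ← 1.870000 + 0.24·0.815181 = 2.065643
x=1.240000, u=2.065643:
  k1 = f(1.240000, 2.065643) = 1.067782
  k2 = f(1.360000, 2.193777) = 1.348473
  u ← 2.065643 + 0.24·1.348473 = 2.389277
u(1.48) ≈ 2.3893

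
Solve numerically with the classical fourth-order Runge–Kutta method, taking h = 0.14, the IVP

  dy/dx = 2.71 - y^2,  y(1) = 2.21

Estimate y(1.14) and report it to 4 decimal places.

RK4: k1 = f(x_n, y_n); k2 = f(x_n + h/2, y_n + (h/2)·k1); k3 = f(x_n + h/2, y_n + (h/2)·k2); k4 = f(x_n + h, y_n + h·k3); y_{n+1} = y_n + (h/6)·(k1 + 2k2 + 2k3 + k4).
x=1.000000, y=2.210000:
  k1 = f(1.000000, 2.210000) = -2.174100
  k2 = f(1.070000, 2.057813) = -1.524594
  k3 = f(1.070000, 2.103278) = -1.713780
  k4 = f(1.140000, 1.970071) = -1.171179
  y ← 2.210000 + (0.14/6)·(k1 + 2k2 + 2k3 + k4) = 1.980819
y(1.14) ≈ 1.9808

1.9808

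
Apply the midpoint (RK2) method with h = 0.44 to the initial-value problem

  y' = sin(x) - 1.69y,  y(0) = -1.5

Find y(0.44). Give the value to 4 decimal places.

Midpoint: k1 = f(x_n, y_n); k2 = f(x_n + h/2, y_n + (h/2)·k1); y_{n+1} = y_n + h·k2.
x=0.000000, y=-1.500000:
  k1 = f(0.000000, -1.500000) = 2.535000
  k2 = f(0.220000, -0.942300) = 1.810717
  y ← -1.500000 + 0.44·1.810717 = -0.703285
y(0.44) ≈ -0.7033

-0.7033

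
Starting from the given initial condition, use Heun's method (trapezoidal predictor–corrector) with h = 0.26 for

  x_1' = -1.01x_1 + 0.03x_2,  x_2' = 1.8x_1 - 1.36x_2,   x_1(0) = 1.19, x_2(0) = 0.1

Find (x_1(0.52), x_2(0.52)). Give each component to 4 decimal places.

Heun on (x_1,x_2): k1 = f(s_n, state_n); k2 = f(s_n + h, state_n + h·k1); state_{n+1} = state_n + (h/2)·(k1 + k2).
0.000000: (1.190000, 0.100000)
  k1 = (-1.198900, 2.006000)
  predictor → (0.878286, 0.621560)
  k2 = (-0.868422, 0.735593)
  → (0.921248, 0.456407)
0.260000: (0.921248, 0.456407)
  k1 = (-0.916768, 1.037533)
  predictor → (0.682888, 0.726166)
  k2 = (-0.667932, 0.241614)
  → (0.715237, 0.622696)
(x_1(0.52), x_2(0.52)) ≈ (0.7152, 0.6227)

0.7152, 0.6227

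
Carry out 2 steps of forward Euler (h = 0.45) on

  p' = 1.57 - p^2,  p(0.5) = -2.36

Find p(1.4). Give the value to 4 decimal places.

-11.2402

Euler: p_{n+1} = p_n + h·f(s_n, p_n).
s=0.500000, p=-2.360000: f=-3.999600 → p ← -2.360000 + 0.45·(-3.999600) = -4.159820
s=0.950000, p=-4.159820: f=-15.734102 → p ← -4.159820 + 0.45·(-15.734102) = -11.240166
p(1.4) ≈ -11.2402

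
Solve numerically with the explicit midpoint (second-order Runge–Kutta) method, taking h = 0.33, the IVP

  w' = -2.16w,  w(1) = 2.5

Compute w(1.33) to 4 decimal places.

1.3531

Midpoint: k1 = f(t_n, w_n); k2 = f(t_n + h/2, w_n + (h/2)·k1); w_{n+1} = w_n + h·k2.
t=1.000000, w=2.500000:
  k1 = f(1.000000, 2.500000) = -5.400000
  k2 = f(1.165000, 1.609000) = -3.475440
  w ← 2.500000 + 0.33·(-3.475440) = 1.353105
w(1.33) ≈ 1.3531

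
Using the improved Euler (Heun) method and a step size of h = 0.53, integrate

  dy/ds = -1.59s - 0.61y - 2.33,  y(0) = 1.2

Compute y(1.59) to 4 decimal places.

-3.4018

Heun: k1 = f(s_n, y_n); k2 = f(s_n + h, y_n + h·k1); y_{n+1} = y_n + (h/2)·(k1 + k2).
s=0.000000, y=1.200000:
  k1 = f(0.000000, 1.200000) = -3.062000
  k2 = f(0.530000, -0.422860) = -2.914755
  y ← 1.200000 + (0.53/2)·(-3.062000 + (-2.914755)) = -0.383840
s=0.530000, y=-0.383840:
  k1 = f(0.530000, -0.383840) = -2.938557
  k2 = f(1.060000, -1.941276) = -2.831222
  y ← -0.383840 + (0.53/2)·(-2.938557 + (-2.831222)) = -1.912832
s=1.060000, y=-1.912832:
  k1 = f(1.060000, -1.912832) = -2.848573
  k2 = f(1.590000, -3.422575) = -2.770329
  y ← -1.912832 + (0.53/2)·(-2.848573 + (-2.770329)) = -3.401841
y(1.59) ≈ -3.4018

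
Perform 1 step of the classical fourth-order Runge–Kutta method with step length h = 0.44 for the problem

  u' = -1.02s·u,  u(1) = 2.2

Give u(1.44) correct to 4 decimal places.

1.2730

RK4: k1 = f(s_n, u_n); k2 = f(s_n + h/2, u_n + (h/2)·k1); k3 = f(s_n + h/2, u_n + (h/2)·k2); k4 = f(s_n + h, u_n + h·k3); u_{n+1} = u_n + (h/6)·(k1 + 2k2 + 2k3 + k4).
s=1.000000, u=2.200000:
  k1 = f(1.000000, 2.200000) = -2.244000
  k2 = f(1.220000, 1.706320) = -2.123345
  k3 = f(1.220000, 1.732864) = -2.156376
  k4 = f(1.440000, 1.251194) = -1.837754
  u ← 2.200000 + (0.44/6)·(k1 + 2k2 + 2k3 + k4) = 1.272979
u(1.44) ≈ 1.2730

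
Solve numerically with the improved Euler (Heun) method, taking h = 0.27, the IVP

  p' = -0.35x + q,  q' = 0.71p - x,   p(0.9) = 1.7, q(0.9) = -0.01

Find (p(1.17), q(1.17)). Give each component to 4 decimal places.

1.6107, 0.0280

Heun on (p,q): k1 = f(x_n, state_n); k2 = f(x_n + h, state_n + h·k1); state_{n+1} = state_n + (h/2)·(k1 + k2).
0.900000: (1.700000, -0.010000)
  k1 = (-0.325000, 0.307000)
  predictor → (1.612250, 0.072890)
  k2 = (-0.336610, -0.025303)
  → (1.610683, 0.028029)
(p(1.17), q(1.17)) ≈ (1.6107, 0.0280)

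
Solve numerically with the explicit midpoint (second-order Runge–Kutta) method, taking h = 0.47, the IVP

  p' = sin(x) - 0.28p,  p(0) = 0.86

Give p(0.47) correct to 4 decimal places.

0.8637

Midpoint: k1 = f(x_n, p_n); k2 = f(x_n + h/2, p_n + (h/2)·k1); p_{n+1} = p_n + h·k2.
x=0.000000, p=0.860000:
  k1 = f(0.000000, 0.860000) = -0.240800
  k2 = f(0.235000, 0.803412) = 0.007888
  p ← 0.860000 + 0.47·0.007888 = 0.863707
p(0.47) ≈ 0.8637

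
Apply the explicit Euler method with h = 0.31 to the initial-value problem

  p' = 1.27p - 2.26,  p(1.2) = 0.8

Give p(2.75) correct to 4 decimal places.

-3.3711

Euler: p_{n+1} = p_n + h·f(s_n, p_n).
s=1.200000, p=0.800000: f=-1.244000 → p ← 0.800000 + 0.31·(-1.244000) = 0.414360
s=1.510000, p=0.414360: f=-1.733763 → p ← 0.414360 + 0.31·(-1.733763) = -0.123106
s=1.820000, p=-0.123106: f=-2.416345 → p ← -0.123106 + 0.31·(-2.416345) = -0.872173
s=2.130000, p=-0.872173: f=-3.367660 → p ← -0.872173 + 0.31·(-3.367660) = -1.916148
s=2.440000, p=-1.916148: f=-4.693508 → p ← -1.916148 + 0.31·(-4.693508) = -3.371136
p(2.75) ≈ -3.3711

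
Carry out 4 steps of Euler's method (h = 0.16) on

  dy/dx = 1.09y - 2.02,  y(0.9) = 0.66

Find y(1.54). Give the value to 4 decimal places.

-0.4166

Euler: y_{n+1} = y_n + h·f(x_n, y_n).
x=0.900000, y=0.660000: f=-1.300600 → y ← 0.660000 + 0.16·(-1.300600) = 0.451904
x=1.060000, y=0.451904: f=-1.527425 → y ← 0.451904 + 0.16·(-1.527425) = 0.207516
x=1.220000, y=0.207516: f=-1.793807 → y ← 0.207516 + 0.16·(-1.793807) = -0.079493
x=1.380000, y=-0.079493: f=-2.106648 → y ← -0.079493 + 0.16·(-2.106648) = -0.416557
y(1.54) ≈ -0.4166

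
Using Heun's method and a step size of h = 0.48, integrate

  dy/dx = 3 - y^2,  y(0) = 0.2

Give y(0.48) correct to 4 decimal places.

Heun: k1 = f(x_n, y_n); k2 = f(x_n + h, y_n + h·k1); y_{n+1} = y_n + (h/2)·(k1 + k2).
x=0.000000, y=0.200000:
  k1 = f(0.000000, 0.200000) = 2.960000
  k2 = f(0.480000, 1.620800) = 0.373007
  y ← 0.200000 + (0.48/2)·(2.960000 + 0.373007) = 0.999922
y(0.48) ≈ 0.9999

0.9999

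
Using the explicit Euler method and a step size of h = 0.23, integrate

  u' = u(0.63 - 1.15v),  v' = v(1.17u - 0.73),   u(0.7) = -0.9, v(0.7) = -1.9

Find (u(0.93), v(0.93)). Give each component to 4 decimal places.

-1.4827, -1.1208

Euler on (u,v): u_{n+1} = u_n + h·u', v_{n+1} = v_n + h·v'.
0.700000: (-0.900000, -1.900000); f=(-2.533500, 3.387700) → (-1.482705, -1.120829)
(u(0.93), v(0.93)) ≈ (-1.4827, -1.1208)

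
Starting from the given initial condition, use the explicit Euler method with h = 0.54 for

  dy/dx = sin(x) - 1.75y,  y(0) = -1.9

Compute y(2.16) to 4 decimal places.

Euler: y_{n+1} = y_n + h·f(x_n, y_n).
x=0.000000, y=-1.900000: f=3.325000 → y ← -1.900000 + 0.54·3.325000 = -0.104500
x=0.540000, y=-0.104500: f=0.697011 → y ← -0.104500 + 0.54·0.697011 = 0.271886
x=1.080000, y=0.271886: f=0.406157 → y ← 0.271886 + 0.54·0.406157 = 0.491211
x=1.620000, y=0.491211: f=0.139171 → y ← 0.491211 + 0.54·0.139171 = 0.566363
y(2.16) ≈ 0.5664

0.5664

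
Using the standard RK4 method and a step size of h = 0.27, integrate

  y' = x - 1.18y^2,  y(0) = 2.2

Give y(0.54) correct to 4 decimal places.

RK4: k1 = f(x_n, y_n); k2 = f(x_n + h/2, y_n + (h/2)·k1); k3 = f(x_n + h/2, y_n + (h/2)·k2); k4 = f(x_n + h, y_n + h·k3); y_{n+1} = y_n + (h/6)·(k1 + 2k2 + 2k3 + k4).
x=0.000000, y=2.200000:
  k1 = f(0.000000, 2.200000) = -5.711200
  k2 = f(0.135000, 1.428988) = -2.274568
  k3 = f(0.135000, 1.892933) = -4.093172
  k4 = f(0.270000, 1.094844) = -1.144445
  y ← 2.200000 + (0.27/6)·(k1 + 2k2 + 2k3 + k4) = 1.318399
x=0.270000, y=1.318399:
  k1 = f(0.270000, 1.318399) = -1.781049
  k2 = f(0.405000, 1.077958) = -0.966152
  k3 = f(0.405000, 1.187969) = -1.260299
  k4 = f(0.540000, 0.978119) = -0.588925
  y ← 1.318399 + (0.27/6)·(k1 + 2k2 + 2k3 + k4) = 1.011370
y(0.54) ≈ 1.0114

1.0114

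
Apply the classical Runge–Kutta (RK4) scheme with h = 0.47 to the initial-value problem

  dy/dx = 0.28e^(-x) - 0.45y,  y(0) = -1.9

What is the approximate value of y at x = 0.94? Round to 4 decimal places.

RK4: k1 = f(x_n, y_n); k2 = f(x_n + h/2, y_n + (h/2)·k1); k3 = f(x_n + h/2, y_n + (h/2)·k2); k4 = f(x_n + h, y_n + h·k3); y_{n+1} = y_n + (h/6)·(k1 + 2k2 + 2k3 + k4).
x=0.000000, y=-1.900000:
  k1 = f(0.000000, -1.900000) = 1.135000
  k2 = f(0.235000, -1.633275) = 0.956334
  k3 = f(0.235000, -1.675262) = 0.975228
  k4 = f(0.470000, -1.441643) = 0.823740
  y ← -1.900000 + (0.47/6)·(k1 + 2k2 + 2k3 + k4) = -1.443954
x=0.470000, y=-1.443954:
  k1 = f(0.470000, -1.443954) = 0.824780
  k2 = f(0.705000, -1.250131) = 0.700909
  k3 = f(0.705000, -1.279240) = 0.714009
  k4 = f(0.940000, -1.108370) = 0.608142
  y ← -1.443954 + (0.47/6)·(k1 + 2k2 + 2k3 + k4) = -1.110038
y(0.94) ≈ -1.1100

-1.1100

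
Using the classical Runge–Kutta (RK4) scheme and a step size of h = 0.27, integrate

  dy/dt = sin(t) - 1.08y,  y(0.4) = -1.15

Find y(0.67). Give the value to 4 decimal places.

RK4: k1 = f(t_n, y_n); k2 = f(t_n + h/2, y_n + (h/2)·k1); k3 = f(t_n + h/2, y_n + (h/2)·k2); k4 = f(t_n + h, y_n + h·k3); y_{n+1} = y_n + (h/6)·(k1 + 2k2 + 2k3 + k4).
t=0.400000, y=-1.150000:
  k1 = f(0.400000, -1.150000) = 1.631418
  k2 = f(0.535000, -0.929759) = 1.513980
  k3 = f(0.535000, -0.945613) = 1.531103
  k4 = f(0.670000, -0.736602) = 1.416516
  y ← -1.150000 + (0.27/6)·(k1 + 2k2 + 2k3 + k4) = -0.738785
y(0.67) ≈ -0.7388

-0.7388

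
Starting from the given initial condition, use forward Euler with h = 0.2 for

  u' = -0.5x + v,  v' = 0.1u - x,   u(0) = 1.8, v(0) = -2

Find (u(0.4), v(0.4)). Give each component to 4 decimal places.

Euler on (u,v): u_{n+1} = u_n + h·u', v_{n+1} = v_n + h·v'.
0.000000: (1.800000, -2.000000); f=(-2.000000, 0.180000) → (1.400000, -1.964000)
0.200000: (1.400000, -1.964000); f=(-2.064000, -0.060000) → (0.987200, -1.976000)
(u(0.4), v(0.4)) ≈ (0.9872, -1.9760)

0.9872, -1.9760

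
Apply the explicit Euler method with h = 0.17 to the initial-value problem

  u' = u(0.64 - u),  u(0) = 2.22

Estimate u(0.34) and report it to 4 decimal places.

1.3522

Euler: u_{n+1} = u_n + h·f(x_n, u_n).
x=0.000000, u=2.220000: f=-3.507600 → u ← 2.220000 + 0.17·(-3.507600) = 1.623708
x=0.170000, u=1.623708: f=-1.597255 → u ← 1.623708 + 0.17·(-1.597255) = 1.352175
u(0.34) ≈ 1.3522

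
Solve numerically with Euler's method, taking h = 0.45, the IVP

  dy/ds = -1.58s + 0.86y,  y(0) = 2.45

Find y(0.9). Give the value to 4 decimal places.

Euler: y_{n+1} = y_n + h·f(s_n, y_n).
s=0.000000, y=2.450000: f=2.107000 → y ← 2.450000 + 0.45·2.107000 = 3.398150
s=0.450000, y=3.398150: f=2.211409 → y ← 3.398150 + 0.45·2.211409 = 4.393284
y(0.9) ≈ 4.3933

4.3933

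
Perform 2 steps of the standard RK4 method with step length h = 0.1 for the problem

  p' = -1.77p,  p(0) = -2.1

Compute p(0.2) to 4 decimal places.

RK4: k1 = f(x_n, p_n); k2 = f(x_n + h/2, p_n + (h/2)·k1); k3 = f(x_n + h/2, p_n + (h/2)·k2); k4 = f(x_n + h, p_n + h·k3); p_{n+1} = p_n + (h/6)·(k1 + 2k2 + 2k3 + k4).
x=0.000000, p=-2.100000:
  k1 = f(0.000000, -2.100000) = 3.717000
  k2 = f(0.050000, -1.914150) = 3.388046
  k3 = f(0.050000, -1.930598) = 3.417158
  k4 = f(0.100000, -1.758284) = 3.112163
  p ← -2.100000 + (0.1/6)·(k1 + 2k2 + 2k3 + k4) = -1.759341
x=0.100000, p=-1.759341:
  k1 = f(0.100000, -1.759341) = 3.114033
  k2 = f(0.150000, -1.603639) = 2.838441
  k3 = f(0.150000, -1.617418) = 2.862831
  k4 = f(0.200000, -1.473057) = 2.607312
  p ← -1.759341 + (0.1/6)·(k1 + 2k2 + 2k3 + k4) = -1.473942
p(0.2) ≈ -1.4739

-1.4739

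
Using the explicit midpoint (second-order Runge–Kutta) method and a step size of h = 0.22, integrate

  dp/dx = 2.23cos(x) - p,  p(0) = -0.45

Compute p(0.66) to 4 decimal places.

Midpoint: k1 = f(x_n, p_n); k2 = f(x_n + h/2, p_n + (h/2)·k1); p_{n+1} = p_n + h·k2.
x=0.000000, p=-0.450000:
  k1 = f(0.000000, -0.450000) = 2.680000
  k2 = f(0.110000, -0.155200) = 2.371722
  p ← -0.450000 + 0.22·2.371722 = 0.071779
x=0.220000, p=0.071779:
  k1 = f(0.220000, 0.071779) = 2.104472
  k2 = f(0.330000, 0.303271) = 1.806404
  p ← 0.071779 + 0.22·1.806404 = 0.469188
x=0.440000, p=0.469188:
  k1 = f(0.440000, 0.469188) = 1.548409
  k2 = f(0.550000, 0.639513) = 1.261617
  p ← 0.469188 + 0.22·1.261617 = 0.746743
p(0.66) ≈ 0.7467

0.7467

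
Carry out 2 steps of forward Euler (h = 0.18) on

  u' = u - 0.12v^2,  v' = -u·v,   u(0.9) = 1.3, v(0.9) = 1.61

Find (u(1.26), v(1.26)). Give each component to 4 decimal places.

Euler on (u,v): u_{n+1} = u_n + h·u', v_{n+1} = v_n + h·v'.
0.900000: (1.300000, 1.610000); f=(0.988948, -2.093000) → (1.478011, 1.233260)
1.080000: (1.478011, 1.233260); f=(1.295499, -1.822771) → (1.711200, 0.905161)
(u(1.26), v(1.26)) ≈ (1.7112, 0.9052)

1.7112, 0.9052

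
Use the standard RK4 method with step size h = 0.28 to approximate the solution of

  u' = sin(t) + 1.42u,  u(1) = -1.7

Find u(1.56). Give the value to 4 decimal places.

-2.9653

RK4: k1 = f(t_n, u_n); k2 = f(t_n + h/2, u_n + (h/2)·k1); k3 = f(t_n + h/2, u_n + (h/2)·k2); k4 = f(t_n + h, u_n + h·k3); u_{n+1} = u_n + (h/6)·(k1 + 2k2 + 2k3 + k4).
t=1.000000, u=-1.700000:
  k1 = f(1.000000, -1.700000) = -1.572529
  k2 = f(1.140000, -1.920154) = -1.817985
  k3 = f(1.140000, -1.954518) = -1.866782
  k4 = f(1.280000, -2.222699) = -2.198217
  u ← -1.700000 + (0.28/6)·(k1 + 2k2 + 2k3 + k4) = -2.219880
t=1.280000, u=-2.219880:
  k1 = f(1.280000, -2.219880) = -2.194213
  k2 = f(1.420000, -2.527070) = -2.599787
  k3 = f(1.420000, -2.583850) = -2.680415
  k4 = f(1.560000, -2.970396) = -3.218021
  u ← -2.219880 + (0.28/6)·(k1 + 2k2 + 2k3 + k4) = -2.965270
u(1.56) ≈ -2.9653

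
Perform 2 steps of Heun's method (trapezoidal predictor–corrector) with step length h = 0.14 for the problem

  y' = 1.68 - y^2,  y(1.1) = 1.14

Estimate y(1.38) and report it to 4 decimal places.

Heun: k1 = f(x_n, y_n); k2 = f(x_n + h, y_n + h·k1); y_{n+1} = y_n + (h/2)·(k1 + k2).
x=1.100000, y=1.140000:
  k1 = f(1.100000, 1.140000) = 0.380400
  k2 = f(1.240000, 1.193256) = 0.256140
  y ← 1.140000 + (0.14/2)·(0.380400 + 0.256140) = 1.184558
x=1.240000, y=1.184558:
  k1 = f(1.240000, 1.184558) = 0.276823
  k2 = f(1.380000, 1.223313) = 0.183505
  y ← 1.184558 + (0.14/2)·(0.276823 + 0.183505) = 1.216781
y(1.38) ≈ 1.2168

1.2168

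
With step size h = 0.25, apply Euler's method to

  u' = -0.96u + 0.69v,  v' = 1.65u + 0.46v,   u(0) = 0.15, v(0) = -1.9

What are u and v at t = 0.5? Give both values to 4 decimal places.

Euler on (u,v): u_{n+1} = u_n + h·u', v_{n+1} = v_n + h·v'.
0.000000: (0.150000, -1.900000); f=(-1.455000, -0.626500) → (-0.213750, -2.056625)
0.250000: (-0.213750, -2.056625); f=(-1.213871, -1.298735) → (-0.517218, -2.381309)
(u(0.5), v(0.5)) ≈ (-0.5172, -2.3813)

-0.5172, -2.3813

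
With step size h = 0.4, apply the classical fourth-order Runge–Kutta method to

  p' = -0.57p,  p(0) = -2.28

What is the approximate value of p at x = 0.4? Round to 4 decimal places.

RK4: k1 = f(x_n, p_n); k2 = f(x_n + h/2, p_n + (h/2)·k1); k3 = f(x_n + h/2, p_n + (h/2)·k2); k4 = f(x_n + h, p_n + h·k3); p_{n+1} = p_n + (h/6)·(k1 + 2k2 + 2k3 + k4).
x=0.000000, p=-2.280000:
  k1 = f(0.000000, -2.280000) = 1.299600
  k2 = f(0.200000, -2.020080) = 1.151446
  k3 = f(0.200000, -2.049711) = 1.168335
  k4 = f(0.400000, -1.812666) = 1.033220
  p ← -2.280000 + (0.4/6)·(k1 + 2k2 + 2k3 + k4) = -1.815175
p(0.4) ≈ -1.8152

-1.8152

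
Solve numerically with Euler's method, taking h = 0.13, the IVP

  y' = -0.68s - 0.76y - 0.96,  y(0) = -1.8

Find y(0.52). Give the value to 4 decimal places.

Euler: y_{n+1} = y_n + h·f(s_n, y_n).
s=0.000000, y=-1.800000: f=0.408000 → y ← -1.800000 + 0.13·0.408000 = -1.746960
s=0.130000, y=-1.746960: f=0.279290 → y ← -1.746960 + 0.13·0.279290 = -1.710652
s=0.260000, y=-1.710652: f=0.163296 → y ← -1.710652 + 0.13·0.163296 = -1.689424
s=0.390000, y=-1.689424: f=0.058762 → y ← -1.689424 + 0.13·0.058762 = -1.681785
y(0.52) ≈ -1.6818

-1.6818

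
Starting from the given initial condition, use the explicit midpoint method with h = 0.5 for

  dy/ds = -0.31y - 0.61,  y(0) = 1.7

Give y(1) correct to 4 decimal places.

Midpoint: k1 = f(s_n, y_n); k2 = f(s_n + h/2, y_n + (h/2)·k1); y_{n+1} = y_n + h·k2.
s=0.000000, y=1.700000:
  k1 = f(0.000000, 1.700000) = -1.137000
  k2 = f(0.250000, 1.415750) = -1.048882
  y ← 1.700000 + 0.5·(-1.048882) = 1.175559
s=0.500000, y=1.175559:
  k1 = f(0.500000, 1.175559) = -0.974423
  k2 = f(0.750000, 0.931953) = -0.898905
  y ← 1.175559 + 0.5·(-0.898905) = 0.726106
y(1) ≈ 0.7261

0.7261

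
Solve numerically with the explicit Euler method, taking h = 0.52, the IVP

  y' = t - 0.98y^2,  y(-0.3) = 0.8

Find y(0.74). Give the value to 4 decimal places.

0.3808

Euler: y_{n+1} = y_n + h·f(t_n, y_n).
t=-0.300000, y=0.800000: f=-0.927200 → y ← 0.800000 + 0.52·(-0.927200) = 0.317856
t=0.220000, y=0.317856: f=0.120988 → y ← 0.317856 + 0.52·0.120988 = 0.380770
y(0.74) ≈ 0.3808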